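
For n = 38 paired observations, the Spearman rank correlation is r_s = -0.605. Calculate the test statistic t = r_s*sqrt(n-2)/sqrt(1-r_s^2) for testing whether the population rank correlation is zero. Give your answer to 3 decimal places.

t = r_s·√(n−2) / √(1−r_s²) with r_s = -0.605, n = 38
  = -0.605·√36 / √(1 − 0.366025)
  = -0.605·6.000000 / 0.796225
  = -3.630000 / 0.796225 = -4.559

-4.559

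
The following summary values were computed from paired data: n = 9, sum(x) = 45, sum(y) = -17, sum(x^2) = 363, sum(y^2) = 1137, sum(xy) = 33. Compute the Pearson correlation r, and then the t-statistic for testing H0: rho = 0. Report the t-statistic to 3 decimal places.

0.839

S_xy = nΣxy − ΣxΣy = 9·33 − 45·(-17) = 297 − (-765) = 1062
S_xx = nΣx² − (Σx)² = 9·363 − 45² = 3267 − 2025 = 1242
S_yy = nΣy² − (Σy)² = 9·1137 − (-17)² = 10233 − 289 = 9944
r = S_xy / √(S_xx·S_yy) = 1062 / √(1242·9944) = 1062 / √12350448 = 1062 / 3514.3204 = 0.3022
t = r·√(n−2)/√(1−r²) = 0.3022·√7 / √(1−0.091325) = 0.799546 / 0.953244 = 0.839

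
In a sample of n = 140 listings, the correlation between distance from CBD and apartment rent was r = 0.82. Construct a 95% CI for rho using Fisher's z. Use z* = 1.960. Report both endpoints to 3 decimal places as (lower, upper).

(0.757, 0.868)

Fisher z: z_r = atanh(r) = ½·ln((1+0.82)/(1−0.82)) = 1.156817
SE(z) = 1/√(n−3) = 1/√137 = 0.085436
95% ⇒ z* = 1.960; margin = 1.960·0.085436 = 0.167455
CI on z-scale: (0.989362, 1.324272)
Back-transform: tanh(0.989362) = 0.757090, tanh(1.324272) = 0.867842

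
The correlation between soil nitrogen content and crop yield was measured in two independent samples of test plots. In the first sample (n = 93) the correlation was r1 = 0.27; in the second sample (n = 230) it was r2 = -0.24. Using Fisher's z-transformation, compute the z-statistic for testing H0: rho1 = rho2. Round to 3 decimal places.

4.188

z1 = atanh(0.27) = 0.276864,  z2 = atanh(-0.24) = -0.244774
SE = √(1/(n1−3) + 1/(n2−3)) = √(1/90 + 1/227) = √(0.0111111 + 0.0044053) = √0.0155164 = 0.124565
z = (z1 − z2)/SE = (0.276864 − (-0.244774)) / 0.124565 = 0.521638 / 0.124565 = 4.188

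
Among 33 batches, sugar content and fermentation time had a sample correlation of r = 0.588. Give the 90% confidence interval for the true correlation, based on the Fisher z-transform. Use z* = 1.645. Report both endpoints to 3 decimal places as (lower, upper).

Fisher z: z_r = atanh(r) = ½·ln((1+0.588)/(1−0.588)) = 0.674604
SE(z) = 1/√(n−3) = 1/√30 = 0.182574
90% ⇒ z* = 1.645; margin = 1.645·0.182574 = 0.300334
CI on z-scale: (0.374270, 0.974938)
Back-transform: tanh(0.374270) = 0.357721, tanh(0.974938) = 0.750866

(0.358, 0.751)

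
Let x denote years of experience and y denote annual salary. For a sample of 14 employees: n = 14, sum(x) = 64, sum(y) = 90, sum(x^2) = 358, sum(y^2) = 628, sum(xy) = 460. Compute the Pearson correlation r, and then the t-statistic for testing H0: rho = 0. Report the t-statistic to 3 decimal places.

5.689

Numerator: nΣxy − (Σx)(Σy) = 14·460 − (64)(90) = 680
Denominator: √[(nΣx²−(Σx)²)(nΣy²−(Σy)²)]
  nΣx²−(Σx)² = 14·358 − 4096 = 916;  nΣy²−(Σy)² = 14·628 − 8100 = 692
  √(916·692) = √633872 = 796.1608
r = 680 / 796.1608 = 0.8541
t = r·√(n−2)/√(1−r²) = 0.8541·√12 / √(1−0.729487) = 2.958689 / 0.520109 = 5.689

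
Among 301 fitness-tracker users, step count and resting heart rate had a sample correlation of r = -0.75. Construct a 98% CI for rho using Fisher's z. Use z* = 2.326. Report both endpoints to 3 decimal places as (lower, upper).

Fisher z: z_r = atanh(r) = ½·ln((1+(-0.75))/(1−(-0.75))) = -0.972955
SE(z) = 1/√(n−3) = 1/√298 = 0.057928
98% ⇒ z* = 2.326; margin = 2.326·0.057928 = 0.134741
CI on z-scale: (-1.107696, -0.838214)
Back-transform: tanh(-1.107696) = -0.803246, tanh(-0.838214) = -0.684862

(-0.803, -0.685)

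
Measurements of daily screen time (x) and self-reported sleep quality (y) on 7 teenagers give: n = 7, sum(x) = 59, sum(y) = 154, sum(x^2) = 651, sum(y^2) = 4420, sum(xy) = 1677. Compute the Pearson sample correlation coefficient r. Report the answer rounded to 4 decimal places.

0.9516

Numerator: nΣxy − (Σx)(Σy) = 7·1677 − (59)(154) = 2653
Denominator: √[(nΣx²−(Σx)²)(nΣy²−(Σy)²)]
  nΣx²−(Σx)² = 7·651 − 3481 = 1076;  nΣy²−(Σy)² = 7·4420 − 23716 = 7224
  √(1076·7224) = √7773024 = 2788.0143
r = 2653 / 2788.0143 = 0.9516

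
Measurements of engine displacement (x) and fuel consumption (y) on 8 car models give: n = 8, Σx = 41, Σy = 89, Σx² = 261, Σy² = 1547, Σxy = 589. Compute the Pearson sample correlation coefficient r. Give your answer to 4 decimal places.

S_xy = nΣxy − ΣxΣy = 8·589 − 41·89 = 4712 − 3649 = 1063
S_xx = nΣx² − (Σx)² = 8·261 − 41² = 2088 − 1681 = 407
S_yy = nΣy² − (Σy)² = 8·1547 − 89² = 12376 − 7921 = 4455
r = S_xy / √(S_xx·S_yy) = 1063 / √(407·4455) = 1063 / √1813185 = 1063 / 1346.5456 = 0.7894

0.7894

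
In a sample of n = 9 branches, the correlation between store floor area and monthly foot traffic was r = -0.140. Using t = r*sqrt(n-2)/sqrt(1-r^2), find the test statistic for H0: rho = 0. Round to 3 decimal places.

-0.374

t = r·√(n−2) / √(1−r²) with r = -0.140, n = 9
  = -0.140·√7 / √(1 − 0.019600)
  = -0.140·2.645751 / 0.990152
  = -0.370405 / 0.990152 = -0.374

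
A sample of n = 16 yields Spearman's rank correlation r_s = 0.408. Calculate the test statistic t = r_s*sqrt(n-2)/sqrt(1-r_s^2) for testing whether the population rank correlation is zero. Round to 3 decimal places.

1.672

t = r_s·√(n−2) / √(1−r_s²) with r_s = 0.408, n = 16
  = 0.408·√14 / √(1 − 0.166464)
  = 0.408·3.741657 / 0.912982
  = 1.526596 / 0.912982 = 1.672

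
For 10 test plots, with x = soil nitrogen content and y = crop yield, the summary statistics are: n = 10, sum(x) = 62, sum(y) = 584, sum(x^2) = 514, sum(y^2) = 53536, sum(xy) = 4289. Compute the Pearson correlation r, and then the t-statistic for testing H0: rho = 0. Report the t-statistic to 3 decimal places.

S_xy = nΣxy − ΣxΣy = 10·4289 − 62·584 = 42890 − 36208 = 6682
S_xx = nΣx² − (Σx)² = 10·514 − 62² = 5140 − 3844 = 1296
S_yy = nΣy² − (Σy)² = 10·53536 − 584² = 535360 − 341056 = 194304
r = S_xy / √(S_xx·S_yy) = 6682 / √(1296·194304) = 6682 / √251817984 = 6682 / 15868.7739 = 0.4211
t = r·√(n−2)/√(1−r²) = 0.4211·√8 / √(1−0.177325) = 1.191051 / 0.907014 = 1.313

1.313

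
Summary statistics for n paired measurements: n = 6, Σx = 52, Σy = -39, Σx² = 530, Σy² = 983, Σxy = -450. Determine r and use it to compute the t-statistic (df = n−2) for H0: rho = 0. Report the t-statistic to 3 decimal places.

Numerator: nΣxy − (Σx)(Σy) = 6·(-450) − (52)(-39) = -672
Denominator: √[(nΣx²−(Σx)²)(nΣy²−(Σy)²)]
  nΣx²−(Σx)² = 6·530 − 2704 = 476;  nΣy²−(Σy)² = 6·983 − 1521 = 4377
  √(476·4377) = √2083452 = 1443.4168
r = -672 / 1443.4168 = -0.4656
t = r·√(n−2)/√(1−r²) = -0.4656·√4 / √(1−0.216783) = -0.931200 / 0.884995 = -1.052

-1.052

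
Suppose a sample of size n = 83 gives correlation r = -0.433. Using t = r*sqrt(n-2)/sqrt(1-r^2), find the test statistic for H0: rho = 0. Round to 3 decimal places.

t = r·√(n−2) / √(1−r²) with r = -0.433, n = 83
  = -0.433·√81 / √(1 − 0.187489)
  = -0.433·9.000000 / 0.901394
  = -3.897000 / 0.901394 = -4.323

-4.323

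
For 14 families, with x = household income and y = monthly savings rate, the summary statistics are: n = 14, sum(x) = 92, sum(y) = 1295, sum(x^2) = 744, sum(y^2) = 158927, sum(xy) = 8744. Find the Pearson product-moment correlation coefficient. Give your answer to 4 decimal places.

Numerator: nΣxy − (Σx)(Σy) = 14·8744 − (92)(1295) = 3276
Denominator: √[(nΣx²−(Σx)²)(nΣy²−(Σy)²)]
  nΣx²−(Σx)² = 14·744 − 8464 = 1952;  nΣy²−(Σy)² = 14·158927 − 1677025 = 547953
  √(1952·547953) = √1069604256 = 32704.8048
r = 3276 / 32704.8048 = 0.1002

0.1002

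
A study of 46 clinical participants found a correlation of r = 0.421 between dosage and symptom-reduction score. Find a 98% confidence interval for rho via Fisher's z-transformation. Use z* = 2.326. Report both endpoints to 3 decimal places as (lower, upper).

z_r = atanh(0.421) = 0.448907;  SE = 1/√(n−3) = 1/√43 = 0.152499
z-limits: 0.448907 ± 2.326·0.152499 = 0.448907 ± 0.354713 = [0.094194, 0.803620]
ρ-limits: (tanh 0.094194, tanh 0.803620) = (0.094, 0.666)

(0.094, 0.666)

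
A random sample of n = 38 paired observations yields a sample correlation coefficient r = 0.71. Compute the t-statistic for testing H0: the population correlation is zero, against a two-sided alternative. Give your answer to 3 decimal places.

6.049

1 − r² = 1 − 0.5041 = 0.4959;  √(1−r²) = 0.704202
√(n−2) = √36 = 6.000000
t = r·√(n−2)/√(1−r²) = 0.71 · 6.000000 / 0.704202 = 6.049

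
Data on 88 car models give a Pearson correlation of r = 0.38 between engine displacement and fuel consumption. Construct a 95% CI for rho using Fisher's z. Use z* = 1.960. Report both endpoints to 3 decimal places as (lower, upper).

Fisher z: z_r = atanh(r) = ½·ln((1+0.38)/(1−0.38)) = 0.400060
SE(z) = 1/√(n−3) = 1/√85 = 0.108465
95% ⇒ z* = 1.960; margin = 1.960·0.108465 = 0.212591
CI on z-scale: (0.187469, 0.612651)
Back-transform: tanh(0.187469) = 0.185303, tanh(0.612651) = 0.545991

(0.185, 0.546)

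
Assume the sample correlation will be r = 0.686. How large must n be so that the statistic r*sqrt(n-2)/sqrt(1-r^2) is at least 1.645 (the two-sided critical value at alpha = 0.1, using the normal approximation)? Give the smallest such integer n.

r√(n−2)/√(1−r²) ≥ 1.645  ⇔  n−2 ≥ (1.645)²·(1−r²)/r²
(1−r²)/r² = (1−0.470596)/0.470596 = 1.1250
n ≥ 2 + 2.706025·1.1250 = 2 + 3.0443 = 5.0443
⌈5.0443⌉ = 6

6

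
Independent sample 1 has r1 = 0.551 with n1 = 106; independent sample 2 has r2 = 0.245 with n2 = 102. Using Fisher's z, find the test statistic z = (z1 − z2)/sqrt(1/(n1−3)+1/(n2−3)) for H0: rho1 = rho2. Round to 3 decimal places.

2.627

z1 = atanh(0.551) = 0.619816,  z2 = atanh(0.245) = 0.250087
SE = √(1/(n1−3) + 1/(n2−3)) = √(1/103 + 1/99) = √(0.0097087 + 0.0101010) = √0.0198097 = 0.140747
z = (z1 − z2)/SE = (0.619816 − 0.250087) / 0.140747 = 0.369729 / 0.140747 = 2.627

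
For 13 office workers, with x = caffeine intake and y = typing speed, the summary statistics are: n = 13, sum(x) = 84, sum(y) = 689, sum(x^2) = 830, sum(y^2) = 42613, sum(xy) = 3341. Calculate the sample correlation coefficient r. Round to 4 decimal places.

-0.8396

S_xy = nΣxy − ΣxΣy = 13·3341 − 84·689 = 43433 − 57876 = -14443
S_xx = nΣx² − (Σx)² = 13·830 − 84² = 10790 − 7056 = 3734
S_yy = nΣy² − (Σy)² = 13·42613 − 689² = 553969 − 474721 = 79248
r = S_xy / √(S_xx·S_yy) = -14443 / √(3734·79248) = -14443 / √295912032 = -14443 / 17202.0938 = -0.8396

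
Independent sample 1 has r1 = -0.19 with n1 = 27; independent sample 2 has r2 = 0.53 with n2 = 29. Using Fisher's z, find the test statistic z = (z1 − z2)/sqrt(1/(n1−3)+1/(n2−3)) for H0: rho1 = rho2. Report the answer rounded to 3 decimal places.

-2.764

Fisher z-transforms: z1 = atanh(-0.19) = -0.192337, z2 = atanh(0.53) = 0.590145; difference d = -0.782482
Var(d) = 1/24 + 1/26 = 0.0416667 + 0.0384615 = 0.0801282
z = d/√Var(d) = -0.782482 / √0.0801282 = -0.782482 / 0.283069 = -2.764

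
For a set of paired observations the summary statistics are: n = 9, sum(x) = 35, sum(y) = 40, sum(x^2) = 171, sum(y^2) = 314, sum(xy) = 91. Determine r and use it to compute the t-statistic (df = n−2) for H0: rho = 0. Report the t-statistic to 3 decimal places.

-7.060

Numerator: nΣxy − (Σx)(Σy) = 9·91 − (35)(40) = -581
Denominator: √[(nΣx²−(Σx)²)(nΣy²−(Σy)²)]
  nΣx²−(Σx)² = 9·171 − 1225 = 314;  nΣy²−(Σy)² = 9·314 − 1600 = 1226
  √(314·1226) = √384964 = 620.4547
r = -581 / 620.4547 = -0.9364
t = r·√(n−2)/√(1−r²) = -0.9364·√7 / √(1−0.876845) = -2.477482 / 0.350934 = -7.060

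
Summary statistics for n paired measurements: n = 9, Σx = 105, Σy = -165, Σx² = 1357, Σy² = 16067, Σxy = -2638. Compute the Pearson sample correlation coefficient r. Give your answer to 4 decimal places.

-0.5434

Numerator: nΣxy − (Σx)(Σy) = 9·(-2638) − (105)(-165) = -6417
Denominator: √[(nΣx²−(Σx)²)(nΣy²−(Σy)²)]
  nΣx²−(Σx)² = 9·1357 − 11025 = 1188;  nΣy²−(Σy)² = 9·16067 − 27225 = 117378
  √(1188·117378) = √139445064 = 11808.6860
r = -6417 / 11808.6860 = -0.5434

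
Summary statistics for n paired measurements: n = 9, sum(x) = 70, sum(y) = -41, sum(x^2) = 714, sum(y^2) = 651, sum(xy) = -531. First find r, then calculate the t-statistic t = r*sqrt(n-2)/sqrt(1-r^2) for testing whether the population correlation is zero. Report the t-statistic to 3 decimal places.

S_xy = nΣxy − ΣxΣy = 9·(-531) − 70·(-41) = -4779 − (-2870) = -1909
S_xx = nΣx² − (Σx)² = 9·714 − 70² = 6426 − 4900 = 1526
S_yy = nΣy² − (Σy)² = 9·651 − (-41)² = 5859 − 1681 = 4178
r = S_xy / √(S_xx·S_yy) = -1909 / √(1526·4178) = -1909 / √6375628 = -1909 / 2525.0006 = -0.7560
t = r·√(n−2)/√(1−r²) = -0.7560·√7 / √(1−0.571536) = -2.000188 / 0.654572 = -3.056

-3.056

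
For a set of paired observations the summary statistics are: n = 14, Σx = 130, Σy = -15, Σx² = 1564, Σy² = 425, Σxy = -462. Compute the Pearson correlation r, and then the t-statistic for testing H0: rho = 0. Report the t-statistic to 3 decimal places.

Numerator: nΣxy − (Σx)(Σy) = 14·(-462) − (130)(-15) = -4518
Denominator: √[(nΣx²−(Σx)²)(nΣy²−(Σy)²)]
  nΣx²−(Σx)² = 14·1564 − 16900 = 4996;  nΣy²−(Σy)² = 14·425 − 225 = 5725
  √(4996·5725) = √28602100 = 5348.0931
r = -4518 / 5348.0931 = -0.8448
t = r·√(n−2)/√(1−r²) = -0.8448·√12 / √(1−0.713687) = -2.926473 / 0.535082 = -5.469

-5.469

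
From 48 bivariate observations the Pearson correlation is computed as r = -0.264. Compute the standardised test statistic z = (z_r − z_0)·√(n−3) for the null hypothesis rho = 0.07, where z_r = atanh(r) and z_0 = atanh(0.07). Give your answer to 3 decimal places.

-2.284

Fisher z: atanh(-0.264) = -0.270403, atanh(0.07) = 0.070115
z = (z_r − z_0)·√(n−3) = (-0.270403 − 0.070115)·√45 = -0.340518 · 6.708204 = -2.284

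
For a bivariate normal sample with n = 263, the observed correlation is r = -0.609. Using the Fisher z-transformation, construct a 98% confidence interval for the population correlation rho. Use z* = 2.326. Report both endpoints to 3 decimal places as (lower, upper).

Fisher z: z_r = atanh(r) = ½·ln((1+(-0.609))/(1−(-0.609))) = -0.707330
SE(z) = 1/√(n−3) = 1/√260 = 0.062017
98% ⇒ z* = 2.326; margin = 2.326·0.062017 = 0.144252
CI on z-scale: (-0.851582, -0.563078)
Back-transform: tanh(-0.851582) = -0.691895, tanh(-0.563078) = -0.510258

(-0.692, -0.510)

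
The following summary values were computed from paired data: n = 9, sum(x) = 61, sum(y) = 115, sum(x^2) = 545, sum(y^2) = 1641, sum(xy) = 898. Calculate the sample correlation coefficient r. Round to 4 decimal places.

Numerator: nΣxy − (Σx)(Σy) = 9·898 − (61)(115) = 1067
Denominator: √[(nΣx²−(Σx)²)(nΣy²−(Σy)²)]
  nΣx²−(Σx)² = 9·545 − 3721 = 1184;  nΣy²−(Σy)² = 9·1641 − 13225 = 1544
  √(1184·1544) = √1828096 = 1352.0710
r = 1067 / 1352.0710 = 0.7892

0.7892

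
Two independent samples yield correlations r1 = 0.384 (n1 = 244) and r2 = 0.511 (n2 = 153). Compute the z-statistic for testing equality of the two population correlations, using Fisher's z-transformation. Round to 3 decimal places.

Fisher z-transforms: z1 = atanh(0.384) = 0.404743, z2 = atanh(0.511) = 0.564082; difference d = -0.159339
Var(d) = 1/241 + 1/150 = 0.0041494 + 0.0066667 = 0.0108161
z = d/√Var(d) = -0.159339 / √0.0108161 = -0.159339 / 0.104000 = -1.532

-1.532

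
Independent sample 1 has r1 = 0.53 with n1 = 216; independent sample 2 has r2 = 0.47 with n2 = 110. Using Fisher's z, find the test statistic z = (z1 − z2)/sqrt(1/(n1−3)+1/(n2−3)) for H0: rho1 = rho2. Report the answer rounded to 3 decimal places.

Fisher z-transforms: z1 = atanh(0.53) = 0.590145, z2 = atanh(0.47) = 0.510070; difference d = 0.080075
Var(d) = 1/213 + 1/107 = 0.0046948 + 0.0093458 = 0.0140406
z = d/√Var(d) = 0.080075 / √0.0140406 = 0.080075 / 0.118493 = 0.676

0.676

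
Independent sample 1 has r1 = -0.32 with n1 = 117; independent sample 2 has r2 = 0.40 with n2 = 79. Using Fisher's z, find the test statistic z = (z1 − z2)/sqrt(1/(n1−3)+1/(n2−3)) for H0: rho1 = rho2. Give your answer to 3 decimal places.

Fisher z-transforms: z1 = atanh(-0.32) = -0.331647, z2 = atanh(0.40) = 0.423649; difference d = -0.755296
Var(d) = 1/114 + 1/76 = 0.0087719 + 0.0131579 = 0.0219298
z = d/√Var(d) = -0.755296 / √0.0219298 = -0.755296 / 0.148087 = -5.100

-5.100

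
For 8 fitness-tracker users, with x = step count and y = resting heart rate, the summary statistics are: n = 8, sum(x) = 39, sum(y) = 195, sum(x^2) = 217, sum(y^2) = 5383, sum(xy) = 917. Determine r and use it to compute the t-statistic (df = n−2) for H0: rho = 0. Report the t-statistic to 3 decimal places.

Numerator: nΣxy − (Σx)(Σy) = 8·917 − (39)(195) = -269
Denominator: √[(nΣx²−(Σx)²)(nΣy²−(Σy)²)]
  nΣx²−(Σx)² = 8·217 − 1521 = 215;  nΣy²−(Σy)² = 8·5383 − 38025 = 5039
  √(215·5039) = √1083385 = 1040.8578
r = -269 / 1040.8578 = -0.2584
t = r·√(n−2)/√(1−r²) = -0.2584·√6 / √(1−0.066771) = -0.632948 / 0.966038 = -0.655

-0.655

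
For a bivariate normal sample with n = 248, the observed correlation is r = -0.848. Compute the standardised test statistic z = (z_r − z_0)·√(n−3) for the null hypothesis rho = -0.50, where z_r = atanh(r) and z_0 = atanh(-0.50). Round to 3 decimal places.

-10.952

z_r = atanh(-0.848) = -1.248989,  z_0 = atanh(-0.50) = -0.549306
SE = 1/√(n−3) = 1/√245 = 0.063888
z = (z_r − z_0)/SE = (-1.248989 − (-0.549306)) / 0.063888 = -0.699683 / 0.063888 = -10.952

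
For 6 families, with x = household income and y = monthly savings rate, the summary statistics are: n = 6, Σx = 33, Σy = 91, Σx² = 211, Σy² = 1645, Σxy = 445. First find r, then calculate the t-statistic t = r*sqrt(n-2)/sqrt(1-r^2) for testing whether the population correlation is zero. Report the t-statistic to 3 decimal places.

S_xy = nΣxy − ΣxΣy = 6·445 − 33·91 = 2670 − 3003 = -333
S_xx = nΣx² − (Σx)² = 6·211 − 33² = 1266 − 1089 = 177
S_yy = nΣy² − (Σy)² = 6·1645 − 91² = 9870 − 8281 = 1589
r = S_xy / √(S_xx·S_yy) = -333 / √(177·1589) = -333 / √281253 = -333 / 530.3329 = -0.6279
t = r·√(n−2)/√(1−r²) = -0.6279·√4 / √(1−0.394258) = -1.255800 / 0.778294 = -1.614

-1.614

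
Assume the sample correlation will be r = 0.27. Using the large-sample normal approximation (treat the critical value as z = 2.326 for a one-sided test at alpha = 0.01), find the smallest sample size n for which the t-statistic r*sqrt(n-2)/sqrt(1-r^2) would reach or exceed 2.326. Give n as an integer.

r√(n−2)/√(1−r²) ≥ 2.326  ⇔  n−2 ≥ (2.326)²·(1−r²)/r²
(1−r²)/r² = (1−0.0729)/0.0729 = 12.7174
n ≥ 2 + 5.410276·12.7174 = 2 + 68.8046 = 70.8046
⌈70.8046⌉ = 71

71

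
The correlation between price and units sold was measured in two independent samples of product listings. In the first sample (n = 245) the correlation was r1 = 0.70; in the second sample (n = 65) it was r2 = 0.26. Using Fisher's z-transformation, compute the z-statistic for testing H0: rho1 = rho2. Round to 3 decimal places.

4.224

Fisher z-transforms: z1 = atanh(0.70) = 0.867301, z2 = atanh(0.26) = 0.266108; difference d = 0.601193
Var(d) = 1/242 + 1/62 = 0.0041322 + 0.0161290 = 0.0202612
z = d/√Var(d) = 0.601193 / √0.0202612 = 0.601193 / 0.142342 = 4.224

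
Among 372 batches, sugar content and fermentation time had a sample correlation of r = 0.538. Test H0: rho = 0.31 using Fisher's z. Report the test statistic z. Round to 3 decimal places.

Fisher z: atanh(0.538) = 0.601337, atanh(0.31) = 0.320545
z = (z_r − z_0)·√(n−3) = (0.601337 − 0.320545)·√369 = 0.280792 · 19.209373 = 5.394

5.394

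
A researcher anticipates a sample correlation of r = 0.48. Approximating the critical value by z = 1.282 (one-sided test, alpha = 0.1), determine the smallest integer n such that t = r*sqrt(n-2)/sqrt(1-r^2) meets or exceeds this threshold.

Need r·√(n−2)/√(1−r²) ≥ 1.282
√(n−2) ≥ 1.282·√(1−0.2304) / 0.48 = 1.282·0.877268 / 0.48 = 2.3430
n−2 ≥ 5.4896  ⇒  n ≥ 7.4896
Smallest integer n = 8

8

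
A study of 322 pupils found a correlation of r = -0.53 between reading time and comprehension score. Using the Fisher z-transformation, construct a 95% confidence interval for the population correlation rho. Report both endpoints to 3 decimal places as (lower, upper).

z_r = atanh(-0.53) = -0.590145;  SE = 1/√(n−3) = 1/√319 = 0.055989
z-limits: -0.590145 ± 1.960·0.055989 = -0.590145 ± 0.109738 = [-0.699883, -0.480407]
ρ-limits: (tanh -0.699883, tanh -0.480407) = (-0.604, -0.447)

(-0.604, -0.447)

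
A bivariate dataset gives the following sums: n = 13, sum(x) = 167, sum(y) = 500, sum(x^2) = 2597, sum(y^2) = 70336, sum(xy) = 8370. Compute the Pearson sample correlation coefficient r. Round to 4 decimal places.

Numerator: nΣxy − (Σx)(Σy) = 13·8370 − (167)(500) = 25310
Denominator: √[(nΣx²−(Σx)²)(nΣy²−(Σy)²)]
  nΣx²−(Σx)² = 13·2597 − 27889 = 5872;  nΣy²−(Σy)² = 13·70336 − 250000 = 664368
  √(5872·664368) = √3901168896 = 62459.3379
r = 25310 / 62459.3379 = 0.4052

0.4052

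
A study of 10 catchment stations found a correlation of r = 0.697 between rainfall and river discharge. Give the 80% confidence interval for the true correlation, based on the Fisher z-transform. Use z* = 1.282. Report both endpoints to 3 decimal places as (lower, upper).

Fisher z: z_r = atanh(r) = ½·ln((1+0.697)/(1−0.697)) = 0.861442
SE(z) = 1/√(n−3) = 1/√7 = 0.377964
80% ⇒ z* = 1.282; margin = 1.282·0.377964 = 0.484550
CI on z-scale: (0.376892, 1.345992)
Back-transform: tanh(0.376892) = 0.360005, tanh(1.345992) = 0.873104

(0.360, 0.873)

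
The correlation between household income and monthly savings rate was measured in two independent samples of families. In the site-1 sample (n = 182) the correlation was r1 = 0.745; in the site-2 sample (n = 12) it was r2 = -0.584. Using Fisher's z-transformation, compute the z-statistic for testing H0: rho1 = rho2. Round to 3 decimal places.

4.772

z1 = atanh(0.745) = 0.961623,  z2 = atanh(-0.584) = -0.668512
SE = √(1/(n1−3) + 1/(n2−3)) = √(1/179 + 1/9) = √(0.0055866 + 0.1111111) = √0.1166977 = 0.341610
z = (z1 − z2)/SE = (0.961623 − (-0.668512)) / 0.341610 = 1.630135 / 0.341610 = 4.772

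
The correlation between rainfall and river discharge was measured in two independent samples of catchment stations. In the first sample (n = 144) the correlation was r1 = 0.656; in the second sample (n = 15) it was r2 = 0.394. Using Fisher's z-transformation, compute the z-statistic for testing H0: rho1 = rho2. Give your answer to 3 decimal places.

1.228

z1 = atanh(0.656) = 0.785759,  z2 = atanh(0.394) = 0.416526
SE = √(1/(n1−3) + 1/(n2−3)) = √(1/141 + 1/12) = √(0.0070922 + 0.0833333) = √0.0904255 = 0.300708
z = (z1 − z2)/SE = (0.785759 − 0.416526) / 0.300708 = 0.369233 / 0.300708 = 1.228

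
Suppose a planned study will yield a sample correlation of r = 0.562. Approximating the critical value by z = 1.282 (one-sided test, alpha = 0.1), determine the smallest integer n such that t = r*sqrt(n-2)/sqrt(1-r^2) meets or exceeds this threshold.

Need r·√(n−2)/√(1−r²) ≥ 1.282
√(n−2) ≥ 1.282·√(1−0.315844) / 0.562 = 1.282·0.827137 / 0.562 = 1.8868
n−2 ≥ 3.5600  ⇒  n ≥ 5.5600
Smallest integer n = 6

6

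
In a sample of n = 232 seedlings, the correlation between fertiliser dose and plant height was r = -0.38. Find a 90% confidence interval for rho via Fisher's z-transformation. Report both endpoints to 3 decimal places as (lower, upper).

(-0.469, -0.283)

Fisher z: z_r = atanh(r) = ½·ln((1+(-0.38))/(1−(-0.38))) = -0.400060
SE(z) = 1/√(n−3) = 1/√229 = 0.066082
90% ⇒ z* = 1.645; margin = 1.645·0.066082 = 0.108705
CI on z-scale: (-0.508765, -0.291355)
Back-transform: tanh(-0.508765) = -0.468982, tanh(-0.291355) = -0.283381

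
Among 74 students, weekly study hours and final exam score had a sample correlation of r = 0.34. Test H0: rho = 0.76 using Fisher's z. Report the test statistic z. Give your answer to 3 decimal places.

-5.411

z_r = atanh(0.34) = 0.354093,  z_0 = atanh(0.76) = 0.996215
SE = 1/√(n−3) = 1/√71 = 0.118678
z = (z_r − z_0)/SE = (0.354093 − 0.996215) / 0.118678 = -0.642122 / 0.118678 = -5.411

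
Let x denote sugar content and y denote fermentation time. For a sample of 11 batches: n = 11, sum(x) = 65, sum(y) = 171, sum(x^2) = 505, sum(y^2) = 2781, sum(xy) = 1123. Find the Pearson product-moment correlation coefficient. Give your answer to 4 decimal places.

0.9239

S_xy = nΣxy − ΣxΣy = 11·1123 − 65·171 = 12353 − 11115 = 1238
S_xx = nΣx² − (Σx)² = 11·505 − 65² = 5555 − 4225 = 1330
S_yy = nΣy² − (Σy)² = 11·2781 − 171² = 30591 − 29241 = 1350
r = S_xy / √(S_xx·S_yy) = 1238 / √(1330·1350) = 1238 / √1795500 = 1238 / 1339.9627 = 0.9239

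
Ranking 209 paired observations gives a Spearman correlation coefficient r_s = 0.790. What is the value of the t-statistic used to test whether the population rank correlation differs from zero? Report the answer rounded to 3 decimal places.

t = r_s·√(n−2) / √(1−r_s²) with r_s = 0.790, n = 209
  = 0.790·√207 / √(1 − 0.624100)
  = 0.790·14.387495 / 0.613107
  = 11.366121 / 0.613107 = 18.539

18.539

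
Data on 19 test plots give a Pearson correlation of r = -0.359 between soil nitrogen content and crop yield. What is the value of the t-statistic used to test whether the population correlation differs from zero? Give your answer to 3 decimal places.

t = r·√(n−2) / √(1−r²) with r = -0.359, n = 19
  = -0.359·√17 / √(1 − 0.128881)
  = -0.359·4.123106 / 0.933338
  = -1.480195 / 0.933338 = -1.586

-1.586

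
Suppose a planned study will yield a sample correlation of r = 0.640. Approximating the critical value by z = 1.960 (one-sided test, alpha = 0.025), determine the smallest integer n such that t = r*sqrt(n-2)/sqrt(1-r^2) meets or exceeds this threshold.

Need r·√(n−2)/√(1−r²) ≥ 1.960
√(n−2) ≥ 1.960·√(1−0.409600) / 0.640 = 1.960·0.768375 / 0.640 = 2.3531
n−2 ≥ 5.5371  ⇒  n ≥ 7.5371
Smallest integer n = 8

8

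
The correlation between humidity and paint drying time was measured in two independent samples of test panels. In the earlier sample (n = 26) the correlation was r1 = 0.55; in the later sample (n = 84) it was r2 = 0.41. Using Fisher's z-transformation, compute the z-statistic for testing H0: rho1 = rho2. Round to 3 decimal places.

0.774

Fisher z-transforms: z1 = atanh(0.55) = 0.618381, z2 = atanh(0.41) = 0.435611; difference d = 0.182770
Var(d) = 1/23 + 1/81 = 0.0434783 + 0.0123457 = 0.0558240
z = d/√Var(d) = 0.182770 / √0.0558240 = 0.182770 / 0.236271 = 0.774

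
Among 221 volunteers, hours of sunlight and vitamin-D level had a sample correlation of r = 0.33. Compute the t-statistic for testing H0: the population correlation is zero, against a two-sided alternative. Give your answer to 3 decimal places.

5.173

t = r·√(n−2) / √(1−r²) with r = 0.33, n = 221
  = 0.33·√219 / √(1 − 0.1089)
  = 0.33·14.798649 / 0.943981
  = 4.883554 / 0.943981 = 5.173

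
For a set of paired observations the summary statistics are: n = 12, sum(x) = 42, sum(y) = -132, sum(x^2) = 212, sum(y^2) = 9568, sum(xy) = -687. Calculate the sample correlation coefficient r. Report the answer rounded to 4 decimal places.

-0.3098

S_xy = nΣxy − ΣxΣy = 12·(-687) − 42·(-132) = -8244 − (-5544) = -2700
S_xx = nΣx² − (Σx)² = 12·212 − 42² = 2544 − 1764 = 780
S_yy = nΣy² − (Σy)² = 12·9568 − (-132)² = 114816 − 17424 = 97392
r = S_xy / √(S_xx·S_yy) = -2700 / √(780·97392) = -2700 / √75965760 = -2700 / 8715.8339 = -0.3098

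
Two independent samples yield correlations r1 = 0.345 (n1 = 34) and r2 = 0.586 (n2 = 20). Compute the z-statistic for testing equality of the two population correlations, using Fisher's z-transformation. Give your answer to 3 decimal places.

-1.033

z1 = atanh(0.345) = 0.359757,  z2 = atanh(0.586) = 0.671552
SE = √(1/(n1−3) + 1/(n2−3)) = √(1/31 + 1/17) = √(0.0322581 + 0.0588235) = √0.0910816 = 0.301797
z = (z1 − z2)/SE = (0.359757 − 0.671552) / 0.301797 = -0.311795 / 0.301797 = -1.033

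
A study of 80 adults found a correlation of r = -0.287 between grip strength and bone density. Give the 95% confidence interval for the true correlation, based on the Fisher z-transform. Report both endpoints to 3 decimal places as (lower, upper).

(-0.477, -0.072)

Fisher z: z_r = atanh(r) = ½·ln((1+(-0.287))/(1−(-0.287))) = -0.295294
SE(z) = 1/√(n−3) = 1/√77 = 0.113961
95% ⇒ z* = 1.960; margin = 1.960·0.113961 = 0.223364
CI on z-scale: (-0.518658, -0.071930)
Back-transform: tanh(-0.518658) = -0.476664, tanh(-0.071930) = -0.071806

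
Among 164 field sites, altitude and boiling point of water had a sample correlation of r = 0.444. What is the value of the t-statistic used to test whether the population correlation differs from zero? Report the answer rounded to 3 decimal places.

6.307

1 − r² = 1 − 0.197136 = 0.802864;  √(1−r²) = 0.896027
√(n−2) = √162 = 12.727922
t = r·√(n−2)/√(1−r²) = 0.444 · 12.727922 / 0.896027 = 6.307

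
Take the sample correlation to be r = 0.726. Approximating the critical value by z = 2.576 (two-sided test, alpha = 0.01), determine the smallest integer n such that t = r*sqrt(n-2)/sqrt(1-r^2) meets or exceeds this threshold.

Need r·√(n−2)/√(1−r²) ≥ 2.576
√(n−2) ≥ 2.576·√(1−0.527076) / 0.726 = 2.576·0.687695 / 0.726 = 2.4401
n−2 ≥ 5.9541  ⇒  n ≥ 7.9541
Smallest integer n = 8

8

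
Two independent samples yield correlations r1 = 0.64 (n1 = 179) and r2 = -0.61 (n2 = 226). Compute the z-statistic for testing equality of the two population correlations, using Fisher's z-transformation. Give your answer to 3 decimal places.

z1 = atanh(0.64) = 0.758174,  z2 = atanh(-0.61) = -0.708921
SE = √(1/(n1−3) + 1/(n2−3)) = √(1/176 + 1/223) = √(0.0056818 + 0.0044843) = √0.0101661 = 0.100827
z = (z1 − z2)/SE = (0.758174 − (-0.708921)) / 0.100827 = 1.467095 / 0.100827 = 14.551

14.551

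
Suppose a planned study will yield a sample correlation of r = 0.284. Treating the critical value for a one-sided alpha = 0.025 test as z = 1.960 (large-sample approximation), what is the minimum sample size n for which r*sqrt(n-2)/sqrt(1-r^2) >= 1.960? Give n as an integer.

46

Need r·√(n−2)/√(1−r²) ≥ 1.960
√(n−2) ≥ 1.960·√(1−0.080656) / 0.284 = 1.960·0.958824 / 0.284 = 6.6172
n−2 ≥ 43.7873  ⇒  n ≥ 45.7873
Smallest integer n = 46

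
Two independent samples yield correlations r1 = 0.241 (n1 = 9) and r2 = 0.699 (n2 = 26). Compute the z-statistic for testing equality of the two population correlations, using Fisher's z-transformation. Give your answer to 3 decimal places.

-1.351

z1 = atanh(0.241) = 0.245836,  z2 = atanh(0.699) = 0.865342
SE = √(1/(n1−3) + 1/(n2−3)) = √(1/6 + 1/23) = √(0.1666667 + 0.0434783) = √0.2101450 = 0.458416
z = (z1 − z2)/SE = (0.245836 − 0.865342) / 0.458416 = -0.619506 / 0.458416 = -1.351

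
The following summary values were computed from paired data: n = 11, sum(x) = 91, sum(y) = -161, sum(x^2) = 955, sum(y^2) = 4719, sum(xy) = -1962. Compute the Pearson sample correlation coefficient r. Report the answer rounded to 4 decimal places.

Numerator: nΣxy − (Σx)(Σy) = 11·(-1962) − (91)(-161) = -6931
Denominator: √[(nΣx²−(Σx)²)(nΣy²−(Σy)²)]
  nΣx²−(Σx)² = 11·955 − 8281 = 2224;  nΣy²−(Σy)² = 11·4719 − 25921 = 25988
  √(2224·25988) = √57797312 = 7602.4543
r = -6931 / 7602.4543 = -0.9117

-0.9117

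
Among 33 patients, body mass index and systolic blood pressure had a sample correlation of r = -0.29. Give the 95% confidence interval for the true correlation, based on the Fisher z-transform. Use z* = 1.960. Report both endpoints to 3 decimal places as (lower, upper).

(-0.576, 0.059)

z_r = atanh(-0.29) = -0.298566;  SE = 1/√(n−3) = 1/√30 = 0.182574
z-limits: -0.298566 ± 1.960·0.182574 = -0.298566 ± 0.357845 = [-0.656411, 0.059279]
ρ-limits: (tanh -0.656411, tanh 0.059279) = (-0.576, 0.059)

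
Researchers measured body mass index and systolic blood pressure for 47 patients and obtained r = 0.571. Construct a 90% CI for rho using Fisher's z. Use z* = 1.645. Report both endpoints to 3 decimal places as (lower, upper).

Fisher z: z_r = atanh(r) = ½·ln((1+0.571)/(1−0.571)) = 0.649005
SE(z) = 1/√(n−3) = 1/√44 = 0.150756
90% ⇒ z* = 1.645; margin = 1.645·0.150756 = 0.247994
CI on z-scale: (0.401011, 0.896999)
Back-transform: tanh(0.401011) = 0.380814, tanh(0.896999) = 0.714833

(0.381, 0.715)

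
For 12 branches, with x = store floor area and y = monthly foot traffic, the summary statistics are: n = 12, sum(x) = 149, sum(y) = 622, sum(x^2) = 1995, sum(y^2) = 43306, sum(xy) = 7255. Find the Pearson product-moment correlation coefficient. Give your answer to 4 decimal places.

S_xy = nΣxy − ΣxΣy = 12·7255 − 149·622 = 87060 − 92678 = -5618
S_xx = nΣx² − (Σx)² = 12·1995 − 149² = 23940 − 22201 = 1739
S_yy = nΣy² − (Σy)² = 12·43306 − 622² = 519672 − 386884 = 132788
r = S_xy / √(S_xx·S_yy) = -5618 / √(1739·132788) = -5618 / √230918332 = -5618 / 15195.9972 = -0.3697

-0.3697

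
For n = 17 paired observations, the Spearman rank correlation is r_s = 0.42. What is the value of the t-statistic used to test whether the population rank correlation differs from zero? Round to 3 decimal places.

1.792

t = r_s·√(n−2) / √(1−r_s²) with r_s = 0.42, n = 17
  = 0.42·√15 / √(1 − 0.1764)
  = 0.42·3.872983 / 0.907524
  = 1.626653 / 0.907524 = 1.792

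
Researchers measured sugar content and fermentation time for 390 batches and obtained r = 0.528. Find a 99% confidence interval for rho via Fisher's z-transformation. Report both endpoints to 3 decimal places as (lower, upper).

(0.427, 0.616)

Fisher z: z_r = atanh(r) = ½·ln((1+0.528)/(1−0.528)) = 0.587368
SE(z) = 1/√(n−3) = 1/√387 = 0.050833
99% ⇒ z* = 2.576; margin = 2.576·0.050833 = 0.130946
CI on z-scale: (0.456422, 0.718314)
Back-transform: tanh(0.456422) = 0.427164, tanh(0.718314) = 0.615864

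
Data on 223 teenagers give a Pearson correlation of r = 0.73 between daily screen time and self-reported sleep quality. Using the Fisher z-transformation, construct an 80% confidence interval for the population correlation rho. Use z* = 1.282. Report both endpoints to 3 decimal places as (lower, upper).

(0.687, 0.768)

z_r = atanh(0.73) = 0.928727;  SE = 1/√(n−3) = 1/√220 = 0.067420
z-limits: 0.928727 ± 1.282·0.067420 = 0.928727 ± 0.086432 = [0.842295, 1.015159]
ρ-limits: (tanh 0.842295, tanh 1.015159) = (0.687, 0.768)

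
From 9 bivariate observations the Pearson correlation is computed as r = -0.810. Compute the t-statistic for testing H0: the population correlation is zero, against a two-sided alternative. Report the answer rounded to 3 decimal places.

-3.654

t = r·√(n−2) / √(1−r²) with r = -0.810, n = 9
  = -0.810·√7 / √(1 − 0.656100)
  = -0.810·2.645751 / 0.586430
  = -2.143058 / 0.586430 = -3.654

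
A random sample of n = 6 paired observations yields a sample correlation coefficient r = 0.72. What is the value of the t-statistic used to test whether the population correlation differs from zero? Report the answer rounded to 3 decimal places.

2.075

t = r·√(n−2) / √(1−r²) with r = 0.72, n = 6
  = 0.72·√4 / √(1 − 0.5184)
  = 0.72·2.000000 / 0.693974
  = 1.440000 / 0.693974 = 2.075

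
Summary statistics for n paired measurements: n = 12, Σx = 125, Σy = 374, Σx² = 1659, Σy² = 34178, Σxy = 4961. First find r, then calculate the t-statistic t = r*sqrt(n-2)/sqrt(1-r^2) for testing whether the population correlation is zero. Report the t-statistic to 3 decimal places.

S_xy = nΣxy − ΣxΣy = 12·4961 − 125·374 = 59532 − 46750 = 12782
S_xx = nΣx² − (Σx)² = 12·1659 − 125² = 19908 − 15625 = 4283
S_yy = nΣy² − (Σy)² = 12·34178 − 374² = 410136 − 139876 = 270260
r = S_xy / √(S_xx·S_yy) = 12782 / √(4283·270260) = 12782 / √1157523580 = 12782 / 34022.3982 = 0.3757
t = r·√(n−2)/√(1−r²) = 0.3757·√10 / √(1−0.141150) = 1.188068 / 0.926742 = 1.282

1.282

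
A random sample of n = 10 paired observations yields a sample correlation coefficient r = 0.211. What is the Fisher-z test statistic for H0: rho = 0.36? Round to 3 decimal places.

-0.430

Fisher z: atanh(0.211) = 0.214218, atanh(0.36) = 0.376886
z = (z_r − z_0)·√(n−3) = (0.214218 − 0.376886)·√7 = -0.162668 · 2.645751 = -0.430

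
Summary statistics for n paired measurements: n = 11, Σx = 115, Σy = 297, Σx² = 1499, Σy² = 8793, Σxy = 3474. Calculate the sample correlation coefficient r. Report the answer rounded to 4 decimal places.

Numerator: nΣxy − (Σx)(Σy) = 11·3474 − (115)(297) = 4059
Denominator: √[(nΣx²−(Σx)²)(nΣy²−(Σy)²)]
  nΣx²−(Σx)² = 11·1499 − 13225 = 3264;  nΣy²−(Σy)² = 11·8793 − 88209 = 8514
  √(3264·8514) = √27789696 = 5271.5933
r = 4059 / 5271.5933 = 0.7700

0.7700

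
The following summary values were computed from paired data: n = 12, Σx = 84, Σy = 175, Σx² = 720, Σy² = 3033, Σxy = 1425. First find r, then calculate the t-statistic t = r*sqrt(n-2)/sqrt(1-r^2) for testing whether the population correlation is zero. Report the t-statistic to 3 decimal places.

4.127

Numerator: nΣxy − (Σx)(Σy) = 12·1425 − (84)(175) = 2400
Denominator: √[(nΣx²−(Σx)²)(nΣy²−(Σy)²)]
  nΣx²−(Σx)² = 12·720 − 7056 = 1584;  nΣy²−(Σy)² = 12·3033 − 30625 = 5771
  √(1584·5771) = √9141264 = 3023.4523
r = 2400 / 3023.4523 = 0.7938
t = r·√(n−2)/√(1−r²) = 0.7938·√10 / √(1−0.630118) = 2.510216 / 0.608179 = 4.127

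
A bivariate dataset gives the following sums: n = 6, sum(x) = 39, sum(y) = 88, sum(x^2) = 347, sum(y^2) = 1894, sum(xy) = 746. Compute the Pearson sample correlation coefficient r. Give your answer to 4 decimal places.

0.7326

S_xy = nΣxy − ΣxΣy = 6·746 − 39·88 = 4476 − 3432 = 1044
S_xx = nΣx² − (Σx)² = 6·347 − 39² = 2082 − 1521 = 561
S_yy = nΣy² − (Σy)² = 6·1894 − 88² = 11364 − 7744 = 3620
r = S_xy / √(S_xx·S_yy) = 1044 / √(561·3620) = 1044 / √2030820 = 1044 / 1425.0684 = 0.7326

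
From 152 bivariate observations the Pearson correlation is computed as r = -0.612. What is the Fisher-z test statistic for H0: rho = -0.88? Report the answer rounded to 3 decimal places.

z_r = atanh(-0.612) = -0.712113,  z_0 = atanh(-0.88) = -1.375768
SE = 1/√(n−3) = 1/√149 = 0.081923
z = (z_r − z_0)/SE = (-0.712113 − (-1.375768)) / 0.081923 = 0.663655 / 0.081923 = 8.101

8.101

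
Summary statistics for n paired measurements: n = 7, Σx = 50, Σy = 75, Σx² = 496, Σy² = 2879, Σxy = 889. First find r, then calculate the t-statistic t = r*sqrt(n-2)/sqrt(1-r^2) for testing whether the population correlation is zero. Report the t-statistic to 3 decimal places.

1.954

Numerator: nΣxy − (Σx)(Σy) = 7·889 − (50)(75) = 2473
Denominator: √[(nΣx²−(Σx)²)(nΣy²−(Σy)²)]
  nΣx²−(Σx)² = 7·496 − 2500 = 972;  nΣy²−(Σy)² = 7·2879 − 5625 = 14528
  √(972·14528) = √14121216 = 3757.8206
r = 2473 / 3757.8206 = 0.6581
t = r·√(n−2)/√(1−r²) = 0.6581·√5 / √(1−0.433096) = 1.471556 / 0.752930 = 1.954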